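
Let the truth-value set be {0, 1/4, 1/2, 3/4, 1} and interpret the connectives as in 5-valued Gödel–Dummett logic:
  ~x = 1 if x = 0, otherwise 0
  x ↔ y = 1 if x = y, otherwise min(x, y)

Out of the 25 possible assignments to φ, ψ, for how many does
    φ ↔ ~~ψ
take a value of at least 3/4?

value 1: 5 assignments (counts)
value 3/4: 4 assignments (counts)
value 1/2: 4 assignments
value 1/4: 4 assignments
value 0: 8 assignments
So 9 of the 25 assignments meet the threshold.

9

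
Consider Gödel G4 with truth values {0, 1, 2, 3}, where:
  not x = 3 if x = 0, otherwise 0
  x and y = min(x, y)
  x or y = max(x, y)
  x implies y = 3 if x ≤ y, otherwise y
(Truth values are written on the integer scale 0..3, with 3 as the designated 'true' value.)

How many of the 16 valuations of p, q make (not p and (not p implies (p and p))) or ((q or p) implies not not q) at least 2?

13

p = 0, q = 0 ↦ 3  ≥
p = 0, q = 1 ↦ 3  ≥
p = 0, q = 2 ↦ 3  ≥
p = 0, q = 3 ↦ 3  ≥
p = 1, q = 0 ↦ 0  <
p = 1, q = 1 ↦ 3  ≥
p = 1, q = 2 ↦ 3  ≥
p = 1, q = 3 ↦ 3  ≥
p = 2, q = 0 ↦ 0  <
p = 2, q = 1 ↦ 3  ≥
p = 2, q = 2 ↦ 3  ≥
p = 2, q = 3 ↦ 3  ≥
p = 3, q = 0 ↦ 0  <
p = 3, q = 1 ↦ 3  ≥
p = 3, q = 2 ↦ 3  ≥
p = 3, q = 3 ↦ 3  ≥
So 13 of the 16 assignments meet the threshold.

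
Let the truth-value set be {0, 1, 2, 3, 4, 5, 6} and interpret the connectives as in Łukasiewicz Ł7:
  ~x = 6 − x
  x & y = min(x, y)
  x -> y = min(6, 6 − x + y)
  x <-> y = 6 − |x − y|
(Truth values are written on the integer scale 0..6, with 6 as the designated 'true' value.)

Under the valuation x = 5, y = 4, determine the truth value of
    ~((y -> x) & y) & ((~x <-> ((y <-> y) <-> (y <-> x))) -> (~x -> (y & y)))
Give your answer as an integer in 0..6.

2

y -> x = 4 -> 5 = 6
(y -> x) & y = 6 & 4 = 4
~((y -> x) & y) = ~4 = 2
~x = ~5 = 1
y <-> y = 4 <-> 4 = 6
y <-> x = 4 <-> 5 = 5
(y <-> y) <-> (y <-> x) = 6 <-> 5 = 5
~x <-> ((y <-> y) <-> (y <-> x)) = 1 <-> 5 = 2
~x = ~5 = 1
y & y = 4 & 4 = 4
~x -> (y & y) = 1 -> 4 = 6
(~x <-> ((y <-> y) <-> (y <-> x))) -> (~x -> (y & y)) = 2 -> 6 = 6
~((y -> x) & y) & ((~x <-> ((y <-> y) <-> (y <-> x))) -> (~x -> (y & y))) = 2 & 6 = 2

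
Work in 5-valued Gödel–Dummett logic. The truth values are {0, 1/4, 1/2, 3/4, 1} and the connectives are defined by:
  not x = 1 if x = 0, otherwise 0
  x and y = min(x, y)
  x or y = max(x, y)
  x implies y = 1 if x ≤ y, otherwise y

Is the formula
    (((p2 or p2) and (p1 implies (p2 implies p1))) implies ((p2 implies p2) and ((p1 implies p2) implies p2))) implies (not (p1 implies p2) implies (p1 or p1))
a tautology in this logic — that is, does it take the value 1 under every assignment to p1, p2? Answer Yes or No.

No

Counterexample: take p1 = 1/4, p2 = 0.
p2 or p2 = 0 or 0 = 0
p2 implies p1 = 0 implies 1/4 = 1
p1 implies (p2 implies p1) = 1/4 implies 1 = 1
(p2 or p2) and (p1 implies (p2 implies p1)) = 0 and 1 = 0
p2 implies p2 = 0 implies 0 = 1
p1 implies p2 = 1/4 implies 0 = 0
(p1 implies p2) implies p2 = 0 implies 0 = 1
(p2 implies p2) and ((p1 implies p2) implies p2) = 1 and 1 = 1
((p2 or p2) and (p1 implies (p2 implies p1))) implies ((p2 implies p2) and ((p1 implies p2) implies p2)) = 0 implies 1 = 1
p1 implies p2 = 1/4 implies 0 = 0
not (p1 implies p2) = not 0 = 1
p1 or p1 = 1/4 or 1/4 = 1/4
not (p1 implies p2) implies (p1 or p1) = 1 implies 1/4 = 1/4
(((p2 or p2) and (p1 implies (p2 implies p1))) implies ((p2 implies p2) and ((p1 implies p2) implies p2))) implies (not (p1 implies p2) implies (p1 or p1)) = 1 implies 1/4 = 1/4
This gives 1/4 ≠ 1.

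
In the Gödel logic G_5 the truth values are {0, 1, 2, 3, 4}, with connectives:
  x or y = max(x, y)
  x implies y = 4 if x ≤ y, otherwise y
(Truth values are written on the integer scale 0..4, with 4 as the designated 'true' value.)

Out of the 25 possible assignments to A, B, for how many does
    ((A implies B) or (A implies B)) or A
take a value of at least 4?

19

value 4: 19 assignments (counts)
value 3: 3 assignments
value 2: 2 assignments
value 1: 1 assignment
So 19 of the 25 assignments meet the threshold.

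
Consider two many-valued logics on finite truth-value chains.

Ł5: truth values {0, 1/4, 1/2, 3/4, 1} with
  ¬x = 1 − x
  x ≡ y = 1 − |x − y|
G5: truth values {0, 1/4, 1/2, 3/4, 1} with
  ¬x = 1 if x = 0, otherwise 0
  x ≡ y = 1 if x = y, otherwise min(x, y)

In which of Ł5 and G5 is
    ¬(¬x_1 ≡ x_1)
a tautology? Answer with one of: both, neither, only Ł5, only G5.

only G5

In Ł5: at x_1 = 1/4 the value is 1/2 — not a tautology.
In G5: every assignment gives 1 — tautology.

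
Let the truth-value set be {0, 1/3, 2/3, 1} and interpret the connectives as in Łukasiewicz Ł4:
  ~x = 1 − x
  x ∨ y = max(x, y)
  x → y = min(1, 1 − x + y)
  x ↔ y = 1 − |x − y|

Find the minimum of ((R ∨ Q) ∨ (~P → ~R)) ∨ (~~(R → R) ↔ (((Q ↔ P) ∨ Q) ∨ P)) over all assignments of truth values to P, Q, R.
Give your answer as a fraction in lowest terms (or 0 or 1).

Take P = 0, Q = 1/3, R = 1/3:
R ∨ Q = 1/3 ∨ 1/3 = 1/3
~P = ~0 = 1
~R = ~1/3 = 2/3
~P → ~R = 1 → 2/3 = 2/3
(R ∨ Q) ∨ (~P → ~R) = 1/3 ∨ 2/3 = 2/3
R → R = 1/3 → 1/3 = 1
~(R → R) = ~1 = 0
~~(R → R) = ~0 = 1
Q ↔ P = 1/3 ↔ 0 = 2/3
(Q ↔ P) ∨ Q = 2/3 ∨ 1/3 = 2/3
((Q ↔ P) ∨ Q) ∨ P = 2/3 ∨ 0 = 2/3
~~(R → R) ↔ (((Q ↔ P) ∨ Q) ∨ P) = 1 ↔ 2/3 = 2/3
((R ∨ Q) ∨ (~P → ~R)) ∨ (~~(R → R) ↔ (((Q ↔ P) ∨ Q) ∨ P)) = 2/3 ∨ 2/3 = 2/3
No assignment yields a value below 2/3, so this is the minimum.

2/3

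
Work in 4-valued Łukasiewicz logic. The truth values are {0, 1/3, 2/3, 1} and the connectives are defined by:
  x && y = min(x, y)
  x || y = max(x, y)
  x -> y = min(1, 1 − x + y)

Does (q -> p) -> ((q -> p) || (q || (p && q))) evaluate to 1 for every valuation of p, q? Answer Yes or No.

Yes

p = 0, q = 0 ↦ 1
p = 0, q = 1/3 ↦ 1
p = 0, q = 2/3 ↦ 1
p = 0, q = 1 ↦ 1
p = 1/3, q = 0 ↦ 1
p = 1/3, q = 1/3 ↦ 1
p = 1/3, q = 2/3 ↦ 1
p = 1/3, q = 1 ↦ 1
p = 2/3, q = 0 ↦ 1
p = 2/3, q = 1/3 ↦ 1
p = 2/3, q = 2/3 ↦ 1
p = 2/3, q = 1 ↦ 1
p = 1, q = 0 ↦ 1
p = 1, q = 1/3 ↦ 1
p = 1, q = 2/3 ↦ 1
p = 1, q = 1 ↦ 1
Every assignment gives a value ≥ 1.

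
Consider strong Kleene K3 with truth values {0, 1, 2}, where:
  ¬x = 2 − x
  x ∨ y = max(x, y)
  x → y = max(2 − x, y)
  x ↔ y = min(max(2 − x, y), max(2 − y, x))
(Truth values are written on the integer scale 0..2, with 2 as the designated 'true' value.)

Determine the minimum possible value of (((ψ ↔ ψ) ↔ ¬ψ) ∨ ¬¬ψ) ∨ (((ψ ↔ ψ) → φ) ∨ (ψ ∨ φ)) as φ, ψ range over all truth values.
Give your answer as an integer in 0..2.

1

Take φ = 0, ψ = 1:
ψ ↔ ψ = 1 ↔ 1 = 1
¬ψ = ¬1 = 1
(ψ ↔ ψ) ↔ ¬ψ = 1 ↔ 1 = 1
¬ψ = ¬1 = 1
¬¬ψ = ¬1 = 1
((ψ ↔ ψ) ↔ ¬ψ) ∨ ¬¬ψ = 1 ∨ 1 = 1
ψ ↔ ψ = 1 ↔ 1 = 1
(ψ ↔ ψ) → φ = 1 → 0 = 1
ψ ∨ φ = 1 ∨ 0 = 1
((ψ ↔ ψ) → φ) ∨ (ψ ∨ φ) = 1 ∨ 1 = 1
(((ψ ↔ ψ) ↔ ¬ψ) ∨ ¬¬ψ) ∨ (((ψ ↔ ψ) → φ) ∨ (ψ ∨ φ)) = 1 ∨ 1 = 1
No assignment yields a value below 1, so this is the minimum.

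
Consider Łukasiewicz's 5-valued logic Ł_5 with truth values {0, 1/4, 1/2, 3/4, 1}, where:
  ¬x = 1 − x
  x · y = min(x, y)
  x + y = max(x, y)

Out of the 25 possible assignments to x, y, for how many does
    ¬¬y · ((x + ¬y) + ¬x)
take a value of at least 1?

2

value 1: 2 assignments (counts)
value 3/4: 6 assignments
value 1/2: 7 assignments
value 1/4: 5 assignments
value 0: 5 assignments
So 2 of the 25 assignments meet the threshold.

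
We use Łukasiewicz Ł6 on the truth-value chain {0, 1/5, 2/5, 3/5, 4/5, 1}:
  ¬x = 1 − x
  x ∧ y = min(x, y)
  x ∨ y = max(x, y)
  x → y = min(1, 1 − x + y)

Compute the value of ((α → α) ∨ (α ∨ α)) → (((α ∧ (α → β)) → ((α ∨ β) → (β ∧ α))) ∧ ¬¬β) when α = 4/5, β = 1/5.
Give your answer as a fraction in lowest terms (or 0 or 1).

α → α = 4/5 → 4/5 = 1
α ∨ α = 4/5 ∨ 4/5 = 4/5
(α → α) ∨ (α ∨ α) = 1 ∨ 4/5 = 1
α → β = 4/5 → 1/5 = 2/5
α ∧ (α → β) = 4/5 ∧ 2/5 = 2/5
α ∨ β = 4/5 ∨ 1/5 = 4/5
β ∧ α = 1/5 ∧ 4/5 = 1/5
(α ∨ β) → (β ∧ α) = 4/5 → 1/5 = 2/5
(α ∧ (α → β)) → ((α ∨ β) → (β ∧ α)) = 2/5 → 2/5 = 1
¬β = ¬1/5 = 4/5
¬¬β = ¬4/5 = 1/5
((α ∧ (α → β)) → ((α ∨ β) → (β ∧ α))) ∧ ¬¬β = 1 ∧ 1/5 = 1/5
((α → α) ∨ (α ∨ α)) → (((α ∧ (α → β)) → ((α ∨ β) → (β ∧ α))) ∧ ¬¬β) = 1 → 1/5 = 1/5

1/5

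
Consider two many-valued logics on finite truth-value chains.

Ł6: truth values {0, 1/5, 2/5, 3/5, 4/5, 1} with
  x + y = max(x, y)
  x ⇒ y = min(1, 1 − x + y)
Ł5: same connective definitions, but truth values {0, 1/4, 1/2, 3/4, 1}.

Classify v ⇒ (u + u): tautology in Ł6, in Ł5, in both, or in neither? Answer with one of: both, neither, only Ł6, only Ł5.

neither

In Ł6: at u = 0, v = 1/5 the value is 4/5 — not a tautology.
In Ł5: at u = 0, v = 1/4 the value is 3/4 — not a tautology.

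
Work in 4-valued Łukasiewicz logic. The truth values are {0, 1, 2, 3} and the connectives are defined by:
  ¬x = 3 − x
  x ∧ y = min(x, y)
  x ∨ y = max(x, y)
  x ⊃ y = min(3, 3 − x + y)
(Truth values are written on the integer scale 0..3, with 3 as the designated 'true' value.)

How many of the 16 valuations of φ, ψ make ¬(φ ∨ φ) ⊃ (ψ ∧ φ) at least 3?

7

φ = 0, ψ = 0 ↦ 0  <
φ = 0, ψ = 1 ↦ 0  <
φ = 0, ψ = 2 ↦ 0  <
φ = 0, ψ = 3 ↦ 0  <
φ = 1, ψ = 0 ↦ 1  <
φ = 1, ψ = 1 ↦ 2  <
φ = 1, ψ = 2 ↦ 2  <
φ = 1, ψ = 3 ↦ 2  <
φ = 2, ψ = 0 ↦ 2  <
φ = 2, ψ = 1 ↦ 3  ≥
φ = 2, ψ = 2 ↦ 3  ≥
φ = 2, ψ = 3 ↦ 3  ≥
φ = 3, ψ = 0 ↦ 3  ≥
φ = 3, ψ = 1 ↦ 3  ≥
φ = 3, ψ = 2 ↦ 3  ≥
φ = 3, ψ = 3 ↦ 3  ≥
So 7 of the 16 assignments meet the threshold.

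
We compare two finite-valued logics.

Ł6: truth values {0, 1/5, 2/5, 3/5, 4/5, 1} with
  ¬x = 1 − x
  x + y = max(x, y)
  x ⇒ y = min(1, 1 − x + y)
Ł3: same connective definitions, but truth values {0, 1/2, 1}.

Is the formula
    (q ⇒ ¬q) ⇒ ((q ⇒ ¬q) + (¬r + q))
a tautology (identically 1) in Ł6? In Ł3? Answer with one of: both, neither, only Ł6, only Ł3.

both

In Ł6: every assignment gives 1 — tautology.
In Ł3: every assignment gives 1 — tautology.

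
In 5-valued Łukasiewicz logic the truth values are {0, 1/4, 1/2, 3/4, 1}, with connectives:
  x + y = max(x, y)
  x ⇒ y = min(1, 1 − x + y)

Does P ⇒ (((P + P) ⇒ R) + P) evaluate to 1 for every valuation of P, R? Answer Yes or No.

At P = 3/4, R = 1/4, for instance:
P + P = 3/4 + 3/4 = 3/4
(P + P) ⇒ R = 3/4 ⇒ 1/4 = 1/2
((P + P) ⇒ R) + P = 1/2 + 3/4 = 3/4
P ⇒ (((P + P) ⇒ R) + P) = 3/4 ⇒ 3/4 = 1
and checking the remaining 24 assignments likewise gives ≥ 1 in every case.

Yes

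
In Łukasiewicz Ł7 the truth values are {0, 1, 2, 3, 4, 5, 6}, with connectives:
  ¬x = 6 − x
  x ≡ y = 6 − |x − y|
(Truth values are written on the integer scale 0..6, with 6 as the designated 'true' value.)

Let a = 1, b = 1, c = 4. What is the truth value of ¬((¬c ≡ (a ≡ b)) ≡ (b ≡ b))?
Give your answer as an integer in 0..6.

¬c = ¬4 = 2
a ≡ b = 1 ≡ 1 = 6
¬c ≡ (a ≡ b) = 2 ≡ 6 = 2
b ≡ b = 1 ≡ 1 = 6
(¬c ≡ (a ≡ b)) ≡ (b ≡ b) = 2 ≡ 6 = 2
¬((¬c ≡ (a ≡ b)) ≡ (b ≡ b)) = ¬2 = 4

4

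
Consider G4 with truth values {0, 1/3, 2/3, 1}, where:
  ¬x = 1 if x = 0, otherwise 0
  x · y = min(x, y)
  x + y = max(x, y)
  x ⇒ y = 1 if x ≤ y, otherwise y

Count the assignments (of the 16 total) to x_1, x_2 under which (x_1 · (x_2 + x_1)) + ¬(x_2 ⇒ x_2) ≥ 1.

4

x_1 = 0, x_2 = 0 ↦ 0  <
x_1 = 0, x_2 = 1/3 ↦ 0  <
x_1 = 0, x_2 = 2/3 ↦ 0  <
x_1 = 0, x_2 = 1 ↦ 0  <
x_1 = 1/3, x_2 = 0 ↦ 1/3  <
x_1 = 1/3, x_2 = 1/3 ↦ 1/3  <
x_1 = 1/3, x_2 = 2/3 ↦ 1/3  <
x_1 = 1/3, x_2 = 1 ↦ 1/3  <
x_1 = 2/3, x_2 = 0 ↦ 2/3  <
x_1 = 2/3, x_2 = 1/3 ↦ 2/3  <
x_1 = 2/3, x_2 = 2/3 ↦ 2/3  <
x_1 = 2/3, x_2 = 1 ↦ 2/3  <
x_1 = 1, x_2 = 0 ↦ 1  ≥
x_1 = 1, x_2 = 1/3 ↦ 1  ≥
x_1 = 1, x_2 = 2/3 ↦ 1  ≥
x_1 = 1, x_2 = 1 ↦ 1  ≥
So 4 of the 16 assignments meet the threshold.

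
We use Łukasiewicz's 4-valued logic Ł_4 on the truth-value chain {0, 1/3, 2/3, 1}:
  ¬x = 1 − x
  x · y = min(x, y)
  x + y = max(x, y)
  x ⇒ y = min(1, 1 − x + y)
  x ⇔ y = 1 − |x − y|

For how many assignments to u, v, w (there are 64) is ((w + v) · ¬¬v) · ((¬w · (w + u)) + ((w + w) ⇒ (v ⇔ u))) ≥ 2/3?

28

value 1: 10 assignments (counts)
value 2/3: 18 assignments (counts)
value 1/3: 19 assignments
value 0: 17 assignments
So 28 of the 64 assignments meet the threshold.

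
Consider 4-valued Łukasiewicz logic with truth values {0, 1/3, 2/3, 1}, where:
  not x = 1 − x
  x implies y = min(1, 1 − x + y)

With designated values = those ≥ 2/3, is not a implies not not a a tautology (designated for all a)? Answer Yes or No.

Counterexample: take a = 0.
not a = not 0 = 1
not a = not 0 = 1
not not a = not 1 = 0
not a implies not not a = 1 implies 0 = 0
This gives 0, which is below 2/3.

No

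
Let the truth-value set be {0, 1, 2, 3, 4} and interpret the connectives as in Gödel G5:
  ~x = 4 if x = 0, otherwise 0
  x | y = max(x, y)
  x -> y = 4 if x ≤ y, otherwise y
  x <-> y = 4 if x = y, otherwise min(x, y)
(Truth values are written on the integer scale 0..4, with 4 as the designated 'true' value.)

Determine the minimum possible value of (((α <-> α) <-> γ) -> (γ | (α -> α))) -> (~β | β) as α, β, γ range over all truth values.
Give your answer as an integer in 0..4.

Take α = 0, β = 1, γ = 0:
α <-> α = 0 <-> 0 = 4
(α <-> α) <-> γ = 4 <-> 0 = 0
α -> α = 0 -> 0 = 4
γ | (α -> α) = 0 | 4 = 4
((α <-> α) <-> γ) -> (γ | (α -> α)) = 0 -> 4 = 4
~β = ~1 = 0
~β | β = 0 | 1 = 1
(((α <-> α) <-> γ) -> (γ | (α -> α))) -> (~β | β) = 4 -> 1 = 1
No assignment yields a value below 1, so this is the minimum.

1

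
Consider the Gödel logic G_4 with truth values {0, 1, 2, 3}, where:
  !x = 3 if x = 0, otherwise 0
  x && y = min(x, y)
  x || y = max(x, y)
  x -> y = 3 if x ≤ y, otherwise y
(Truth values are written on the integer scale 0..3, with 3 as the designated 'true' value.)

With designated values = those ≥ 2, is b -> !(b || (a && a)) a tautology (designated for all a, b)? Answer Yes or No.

No

Counterexample: take a = 0, b = 1.
a && a = 0 && 0 = 0
b || (a && a) = 1 || 0 = 1
!(b || (a && a)) = !1 = 0
b -> !(b || (a && a)) = 1 -> 0 = 0
This gives 0, which is below 2.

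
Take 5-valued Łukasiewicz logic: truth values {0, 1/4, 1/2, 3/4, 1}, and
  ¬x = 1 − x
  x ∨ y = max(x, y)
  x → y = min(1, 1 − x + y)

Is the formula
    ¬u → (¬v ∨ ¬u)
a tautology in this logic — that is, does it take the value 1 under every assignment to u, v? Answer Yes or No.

At u = 1/2, v = 1, for instance:
¬u = ¬1/2 = 1/2
¬v = ¬1 = 0
¬v ∨ ¬u = 0 ∨ 1/2 = 1/2
¬u → (¬v ∨ ¬u) = 1/2 → 1/2 = 1
and checking the remaining 24 assignments likewise gives ≥ 1 in every case.

Yes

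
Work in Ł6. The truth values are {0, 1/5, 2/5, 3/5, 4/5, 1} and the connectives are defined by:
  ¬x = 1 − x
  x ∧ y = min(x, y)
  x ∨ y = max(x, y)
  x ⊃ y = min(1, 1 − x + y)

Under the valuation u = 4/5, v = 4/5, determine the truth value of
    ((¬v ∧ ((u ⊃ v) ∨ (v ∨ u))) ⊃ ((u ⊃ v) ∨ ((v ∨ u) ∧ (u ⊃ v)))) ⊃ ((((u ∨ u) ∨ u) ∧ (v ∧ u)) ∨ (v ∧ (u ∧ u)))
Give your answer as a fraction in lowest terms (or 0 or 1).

¬v = ¬4/5 = 1/5
u ⊃ v = 4/5 ⊃ 4/5 = 1
v ∨ u = 4/5 ∨ 4/5 = 4/5
(u ⊃ v) ∨ (v ∨ u) = 1 ∨ 4/5 = 1
¬v ∧ ((u ⊃ v) ∨ (v ∨ u)) = 1/5 ∧ 1 = 1/5
u ⊃ v = 4/5 ⊃ 4/5 = 1
v ∨ u = 4/5 ∨ 4/5 = 4/5
u ⊃ v = 4/5 ⊃ 4/5 = 1
(v ∨ u) ∧ (u ⊃ v) = 4/5 ∧ 1 = 4/5
(u ⊃ v) ∨ ((v ∨ u) ∧ (u ⊃ v)) = 1 ∨ 4/5 = 1
(¬v ∧ ((u ⊃ v) ∨ (v ∨ u))) ⊃ ((u ⊃ v) ∨ ((v ∨ u) ∧ (u ⊃ v))) = 1/5 ⊃ 1 = 1
u ∨ u = 4/5 ∨ 4/5 = 4/5
(u ∨ u) ∨ u = 4/5 ∨ 4/5 = 4/5
v ∧ u = 4/5 ∧ 4/5 = 4/5
((u ∨ u) ∨ u) ∧ (v ∧ u) = 4/5 ∧ 4/5 = 4/5
u ∧ u = 4/5 ∧ 4/5 = 4/5
v ∧ (u ∧ u) = 4/5 ∧ 4/5 = 4/5
(((u ∨ u) ∨ u) ∧ (v ∧ u)) ∨ (v ∧ (u ∧ u)) = 4/5 ∨ 4/5 = 4/5
((¬v ∧ ((u ⊃ v) ∨ (v ∨ u))) ⊃ ((u ⊃ v) ∨ ((v ∨ u) ∧ (u ⊃ v)))) ⊃ ((((u ∨ u) ∨ u) ∧ (v ∧ u)) ∨ (v ∧ (u ∧ u))) = 1 ⊃ 4/5 = 4/5

4/5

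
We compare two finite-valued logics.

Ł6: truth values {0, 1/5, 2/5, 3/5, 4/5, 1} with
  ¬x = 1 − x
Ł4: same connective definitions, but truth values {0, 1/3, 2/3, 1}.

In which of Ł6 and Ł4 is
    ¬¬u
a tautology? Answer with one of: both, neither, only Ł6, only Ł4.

neither

In Ł6: at u = 0 the value is 0 — not a tautology.
In Ł4: at u = 0 the value is 0 — not a tautology.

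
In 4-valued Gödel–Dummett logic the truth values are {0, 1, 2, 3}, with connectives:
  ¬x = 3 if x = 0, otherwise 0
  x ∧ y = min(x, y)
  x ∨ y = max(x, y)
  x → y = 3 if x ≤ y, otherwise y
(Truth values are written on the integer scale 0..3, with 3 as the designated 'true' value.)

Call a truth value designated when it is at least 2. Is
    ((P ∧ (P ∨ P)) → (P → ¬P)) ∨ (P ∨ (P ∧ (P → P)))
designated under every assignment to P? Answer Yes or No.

No

Counterexample: take P = 1.
P ∨ P = 1 ∨ 1 = 1
P ∧ (P ∨ P) = 1 ∧ 1 = 1
¬P = ¬1 = 0
P → ¬P = 1 → 0 = 0
(P ∧ (P ∨ P)) → (P → ¬P) = 1 → 0 = 0
P → P = 1 → 1 = 3
P ∧ (P → P) = 1 ∧ 3 = 1
P ∨ (P ∧ (P → P)) = 1 ∨ 1 = 1
((P ∧ (P ∨ P)) → (P → ¬P)) ∨ (P ∨ (P ∧ (P → P))) = 0 ∨ 1 = 1
This gives 1, which is below 2.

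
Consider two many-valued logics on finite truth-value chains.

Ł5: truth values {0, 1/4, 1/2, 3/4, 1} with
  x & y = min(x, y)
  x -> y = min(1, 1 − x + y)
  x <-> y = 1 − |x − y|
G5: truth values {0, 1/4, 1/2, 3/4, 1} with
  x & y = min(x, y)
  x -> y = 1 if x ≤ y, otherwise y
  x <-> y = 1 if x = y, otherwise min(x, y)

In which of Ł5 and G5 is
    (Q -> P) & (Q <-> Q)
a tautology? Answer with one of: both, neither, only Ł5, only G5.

In Ł5: at P = 0, Q = 1/4 the value is 3/4 — not a tautology.
In G5: at P = 0, Q = 1/4 the value is 0 — not a tautology.

neither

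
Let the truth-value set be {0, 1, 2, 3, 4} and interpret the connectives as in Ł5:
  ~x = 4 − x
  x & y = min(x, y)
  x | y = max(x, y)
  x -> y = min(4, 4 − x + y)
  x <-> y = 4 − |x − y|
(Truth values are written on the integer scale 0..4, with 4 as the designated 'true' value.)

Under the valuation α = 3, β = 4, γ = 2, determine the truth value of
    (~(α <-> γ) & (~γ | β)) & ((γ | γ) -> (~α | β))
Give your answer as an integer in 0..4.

α <-> γ = 3 <-> 2 = 3
~(α <-> γ) = ~3 = 1
~γ = ~2 = 2
~γ | β = 2 | 4 = 4
~(α <-> γ) & (~γ | β) = 1 & 4 = 1
γ | γ = 2 | 2 = 2
~α = ~3 = 1
~α | β = 1 | 4 = 4
(γ | γ) -> (~α | β) = 2 -> 4 = 4
(~(α <-> γ) & (~γ | β)) & ((γ | γ) -> (~α | β)) = 1 & 4 = 1

1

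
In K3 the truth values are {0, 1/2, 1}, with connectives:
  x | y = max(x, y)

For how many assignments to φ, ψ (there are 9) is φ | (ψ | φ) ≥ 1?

φ = 0, ψ = 0 ↦ 0  <
φ = 0, ψ = 1/2 ↦ 1/2  <
φ = 0, ψ = 1 ↦ 1  ≥
φ = 1/2, ψ = 0 ↦ 1/2  <
φ = 1/2, ψ = 1/2 ↦ 1/2  <
φ = 1/2, ψ = 1 ↦ 1  ≥
φ = 1, ψ = 0 ↦ 1  ≥
φ = 1, ψ = 1/2 ↦ 1  ≥
φ = 1, ψ = 1 ↦ 1  ≥
So 5 of the 9 assignments meet the threshold.

5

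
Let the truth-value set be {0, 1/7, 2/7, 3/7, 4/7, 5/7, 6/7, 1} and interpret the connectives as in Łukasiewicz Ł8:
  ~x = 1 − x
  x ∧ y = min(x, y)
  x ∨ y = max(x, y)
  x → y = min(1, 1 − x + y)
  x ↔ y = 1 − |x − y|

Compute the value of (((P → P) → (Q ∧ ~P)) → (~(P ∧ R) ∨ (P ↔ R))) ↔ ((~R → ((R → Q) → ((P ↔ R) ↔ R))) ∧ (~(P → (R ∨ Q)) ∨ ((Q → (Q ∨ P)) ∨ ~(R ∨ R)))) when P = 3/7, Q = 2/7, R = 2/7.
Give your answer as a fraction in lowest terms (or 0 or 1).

P → P = 3/7 → 3/7 = 1
~P = ~3/7 = 4/7
Q ∧ ~P = 2/7 ∧ 4/7 = 2/7
(P → P) → (Q ∧ ~P) = 1 → 2/7 = 2/7
P ∧ R = 3/7 ∧ 2/7 = 2/7
~(P ∧ R) = ~2/7 = 5/7
P ↔ R = 3/7 ↔ 2/7 = 6/7
~(P ∧ R) ∨ (P ↔ R) = 5/7 ∨ 6/7 = 6/7
((P → P) → (Q ∧ ~P)) → (~(P ∧ R) ∨ (P ↔ R)) = 2/7 → 6/7 = 1
~R = ~2/7 = 5/7
R → Q = 2/7 → 2/7 = 1
P ↔ R = 3/7 ↔ 2/7 = 6/7
(P ↔ R) ↔ R = 6/7 ↔ 2/7 = 3/7
(R → Q) → ((P ↔ R) ↔ R) = 1 → 3/7 = 3/7
~R → ((R → Q) → ((P ↔ R) ↔ R)) = 5/7 → 3/7 = 5/7
R ∨ Q = 2/7 ∨ 2/7 = 2/7
P → (R ∨ Q) = 3/7 → 2/7 = 6/7
~(P → (R ∨ Q)) = ~6/7 = 1/7
Q ∨ P = 2/7 ∨ 3/7 = 3/7
Q → (Q ∨ P) = 2/7 → 3/7 = 1
R ∨ R = 2/7 ∨ 2/7 = 2/7
~(R ∨ R) = ~2/7 = 5/7
(Q → (Q ∨ P)) ∨ ~(R ∨ R) = 1 ∨ 5/7 = 1
~(P → (R ∨ Q)) ∨ ((Q → (Q ∨ P)) ∨ ~(R ∨ R)) = 1/7 ∨ 1 = 1
(~R → ((R → Q) → ((P ↔ R) ↔ R))) ∧ (~(P → (R ∨ Q)) ∨ ((Q → (Q ∨ P)) ∨ ~(R ∨ R))) = 5/7 ∧ 1 = 5/7
(((P → P) → (Q ∧ ~P)) → (~(P ∧ R) ∨ (P ↔ R))) ↔ ((~R → ((R → Q) → ((P ↔ R) ↔ R))) ∧ (~(P → (R ∨ Q)) ∨ ((Q → (Q ∨ P)) ∨ ~(R ∨ R)))) = 1 ↔ 5/7 = 5/7

5/7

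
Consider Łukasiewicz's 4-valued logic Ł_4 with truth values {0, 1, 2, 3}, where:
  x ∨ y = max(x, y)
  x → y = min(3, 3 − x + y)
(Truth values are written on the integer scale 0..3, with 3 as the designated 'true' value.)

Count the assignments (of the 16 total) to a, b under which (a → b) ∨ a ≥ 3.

13

a = 0, b = 0 ↦ 3  ≥
a = 0, b = 1 ↦ 3  ≥
a = 0, b = 2 ↦ 3  ≥
a = 0, b = 3 ↦ 3  ≥
a = 1, b = 0 ↦ 2  <
a = 1, b = 1 ↦ 3  ≥
a = 1, b = 2 ↦ 3  ≥
a = 1, b = 3 ↦ 3  ≥
a = 2, b = 0 ↦ 2  <
a = 2, b = 1 ↦ 2  <
a = 2, b = 2 ↦ 3  ≥
a = 2, b = 3 ↦ 3  ≥
a = 3, b = 0 ↦ 3  ≥
a = 3, b = 1 ↦ 3  ≥
a = 3, b = 2 ↦ 3  ≥
a = 3, b = 3 ↦ 3  ≥
So 13 of the 16 assignments meet the threshold.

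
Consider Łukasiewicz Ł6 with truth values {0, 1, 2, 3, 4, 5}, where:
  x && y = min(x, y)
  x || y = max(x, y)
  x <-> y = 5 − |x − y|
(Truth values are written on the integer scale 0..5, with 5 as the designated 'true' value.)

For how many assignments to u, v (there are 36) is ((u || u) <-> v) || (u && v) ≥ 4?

16

value 5: 6 assignments (counts)
value 4: 10 assignments (counts)
value 3: 8 assignments
value 2: 6 assignments
value 1: 4 assignments
value 0: 2 assignments
So 16 of the 36 assignments meet the threshold.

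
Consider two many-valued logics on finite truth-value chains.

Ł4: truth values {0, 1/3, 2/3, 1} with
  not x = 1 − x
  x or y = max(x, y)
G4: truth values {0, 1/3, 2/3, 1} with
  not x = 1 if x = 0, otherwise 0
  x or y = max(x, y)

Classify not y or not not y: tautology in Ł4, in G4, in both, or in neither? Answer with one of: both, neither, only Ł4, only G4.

In Ł4: at y = 1/3 the value is 2/3 — not a tautology.
In G4: every assignment gives 1 — tautology.

only G4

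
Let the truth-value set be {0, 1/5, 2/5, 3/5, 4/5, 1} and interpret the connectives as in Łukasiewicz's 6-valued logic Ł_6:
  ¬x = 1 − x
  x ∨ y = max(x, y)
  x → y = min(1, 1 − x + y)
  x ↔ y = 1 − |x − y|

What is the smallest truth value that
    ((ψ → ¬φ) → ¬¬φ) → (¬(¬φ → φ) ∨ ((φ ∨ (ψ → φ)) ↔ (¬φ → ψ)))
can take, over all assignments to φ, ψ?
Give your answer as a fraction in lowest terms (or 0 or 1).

3/5

Take φ = 2/5, ψ = 1:
¬φ = ¬2/5 = 3/5
ψ → ¬φ = 1 → 3/5 = 3/5
¬φ = ¬2/5 = 3/5
¬¬φ = ¬3/5 = 2/5
(ψ → ¬φ) → ¬¬φ = 3/5 → 2/5 = 4/5
¬φ = ¬2/5 = 3/5
¬φ → φ = 3/5 → 2/5 = 4/5
¬(¬φ → φ) = ¬4/5 = 1/5
ψ → φ = 1 → 2/5 = 2/5
φ ∨ (ψ → φ) = 2/5 ∨ 2/5 = 2/5
¬φ = ¬2/5 = 3/5
¬φ → ψ = 3/5 → 1 = 1
(φ ∨ (ψ → φ)) ↔ (¬φ → ψ) = 2/5 ↔ 1 = 2/5
¬(¬φ → φ) ∨ ((φ ∨ (ψ → φ)) ↔ (¬φ → ψ)) = 1/5 ∨ 2/5 = 2/5
((ψ → ¬φ) → ¬¬φ) → (¬(¬φ → φ) ∨ ((φ ∨ (ψ → φ)) ↔ (¬φ → ψ))) = 4/5 → 2/5 = 3/5
No assignment yields a value below 3/5, so this is the minimum.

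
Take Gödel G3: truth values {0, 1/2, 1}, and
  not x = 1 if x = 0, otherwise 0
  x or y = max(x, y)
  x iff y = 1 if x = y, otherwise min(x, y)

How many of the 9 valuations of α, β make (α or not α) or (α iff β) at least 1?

α = 0, β = 0 ↦ 1  ≥
α = 0, β = 1/2 ↦ 1  ≥
α = 0, β = 1 ↦ 1  ≥
α = 1/2, β = 0 ↦ 1/2  <
α = 1/2, β = 1/2 ↦ 1  ≥
α = 1/2, β = 1 ↦ 1/2  <
α = 1, β = 0 ↦ 1  ≥
α = 1, β = 1/2 ↦ 1  ≥
α = 1, β = 1 ↦ 1  ≥
So 7 of the 9 assignments meet the threshold.

7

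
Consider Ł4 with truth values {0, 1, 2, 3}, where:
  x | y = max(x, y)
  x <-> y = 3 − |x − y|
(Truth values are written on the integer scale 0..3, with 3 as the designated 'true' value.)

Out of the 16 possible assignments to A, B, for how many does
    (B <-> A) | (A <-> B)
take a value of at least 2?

A = 0, B = 0 ↦ 3  ≥
A = 0, B = 1 ↦ 2  ≥
A = 0, B = 2 ↦ 1  <
A = 0, B = 3 ↦ 0  <
A = 1, B = 0 ↦ 2  ≥
A = 1, B = 1 ↦ 3  ≥
A = 1, B = 2 ↦ 2  ≥
A = 1, B = 3 ↦ 1  <
A = 2, B = 0 ↦ 1  <
A = 2, B = 1 ↦ 2  ≥
A = 2, B = 2 ↦ 3  ≥
A = 2, B = 3 ↦ 2  ≥
A = 3, B = 0 ↦ 0  <
A = 3, B = 1 ↦ 1  <
A = 3, B = 2 ↦ 2  ≥
A = 3, B = 3 ↦ 3  ≥
So 10 of the 16 assignments meet the threshold.

10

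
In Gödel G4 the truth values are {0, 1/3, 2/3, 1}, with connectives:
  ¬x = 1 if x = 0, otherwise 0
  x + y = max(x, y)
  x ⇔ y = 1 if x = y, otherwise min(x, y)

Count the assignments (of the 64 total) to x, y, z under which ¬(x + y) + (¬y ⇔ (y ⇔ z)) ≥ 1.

value 1: 19 assignments (counts)
value 0: 45 assignments
So 19 of the 64 assignments meet the threshold.

19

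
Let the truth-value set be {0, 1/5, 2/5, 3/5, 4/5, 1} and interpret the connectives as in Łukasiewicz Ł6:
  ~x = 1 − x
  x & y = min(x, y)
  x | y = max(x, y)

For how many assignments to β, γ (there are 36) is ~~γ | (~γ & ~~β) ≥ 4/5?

16

value 1: 7 assignments (counts)
value 4/5: 9 assignments (counts)
value 3/5: 11 assignments
value 2/5: 5 assignments
value 1/5: 3 assignments
value 0: 1 assignment
So 16 of the 36 assignments meet the threshold.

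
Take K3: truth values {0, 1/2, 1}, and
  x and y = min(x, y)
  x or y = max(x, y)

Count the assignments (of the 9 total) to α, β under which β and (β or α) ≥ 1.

3

α = 0, β = 0 ↦ 0  <
α = 0, β = 1/2 ↦ 1/2  <
α = 0, β = 1 ↦ 1  ≥
α = 1/2, β = 0 ↦ 0  <
α = 1/2, β = 1/2 ↦ 1/2  <
α = 1/2, β = 1 ↦ 1  ≥
α = 1, β = 0 ↦ 0  <
α = 1, β = 1/2 ↦ 1/2  <
α = 1, β = 1 ↦ 1  ≥
So 3 of the 9 assignments meet the threshold.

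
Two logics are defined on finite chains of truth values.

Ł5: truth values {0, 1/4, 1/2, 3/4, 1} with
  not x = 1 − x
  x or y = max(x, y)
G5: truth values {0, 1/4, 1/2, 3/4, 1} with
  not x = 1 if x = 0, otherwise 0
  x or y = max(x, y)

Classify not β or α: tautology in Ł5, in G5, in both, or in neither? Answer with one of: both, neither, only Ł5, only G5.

In Ł5: at α = 0, β = 1/4 the value is 3/4 — not a tautology.
In G5: at α = 0, β = 1/4 the value is 0 — not a tautology.

neither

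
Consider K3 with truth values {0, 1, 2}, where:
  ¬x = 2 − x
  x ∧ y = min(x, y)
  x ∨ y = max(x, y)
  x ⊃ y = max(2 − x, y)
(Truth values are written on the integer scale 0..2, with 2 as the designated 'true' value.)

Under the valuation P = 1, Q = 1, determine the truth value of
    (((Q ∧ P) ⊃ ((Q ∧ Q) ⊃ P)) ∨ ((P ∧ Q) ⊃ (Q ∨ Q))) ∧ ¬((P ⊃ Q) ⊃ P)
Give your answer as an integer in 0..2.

Q ∧ P = 1 ∧ 1 = 1
Q ∧ Q = 1 ∧ 1 = 1
(Q ∧ Q) ⊃ P = 1 ⊃ 1 = 1
(Q ∧ P) ⊃ ((Q ∧ Q) ⊃ P) = 1 ⊃ 1 = 1
P ∧ Q = 1 ∧ 1 = 1
Q ∨ Q = 1 ∨ 1 = 1
(P ∧ Q) ⊃ (Q ∨ Q) = 1 ⊃ 1 = 1
((Q ∧ P) ⊃ ((Q ∧ Q) ⊃ P)) ∨ ((P ∧ Q) ⊃ (Q ∨ Q)) = 1 ∨ 1 = 1
P ⊃ Q = 1 ⊃ 1 = 1
(P ⊃ Q) ⊃ P = 1 ⊃ 1 = 1
¬((P ⊃ Q) ⊃ P) = ¬1 = 1
(((Q ∧ P) ⊃ ((Q ∧ Q) ⊃ P)) ∨ ((P ∧ Q) ⊃ (Q ∨ Q))) ∧ ¬((P ⊃ Q) ⊃ P) = 1 ∧ 1 = 1

1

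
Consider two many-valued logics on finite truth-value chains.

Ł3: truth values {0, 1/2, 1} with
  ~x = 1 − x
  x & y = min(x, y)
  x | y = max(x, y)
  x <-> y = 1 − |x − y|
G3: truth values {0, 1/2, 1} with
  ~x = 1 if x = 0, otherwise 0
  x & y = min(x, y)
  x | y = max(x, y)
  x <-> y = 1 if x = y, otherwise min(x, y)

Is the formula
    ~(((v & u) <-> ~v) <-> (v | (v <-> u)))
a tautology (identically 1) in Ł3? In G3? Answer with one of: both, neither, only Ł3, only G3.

In Ł3: at u = 0, v = 1/2 the value is 0 — not a tautology.
In G3: at u = 0, v = 1/2 the value is 0 — not a tautology.

neither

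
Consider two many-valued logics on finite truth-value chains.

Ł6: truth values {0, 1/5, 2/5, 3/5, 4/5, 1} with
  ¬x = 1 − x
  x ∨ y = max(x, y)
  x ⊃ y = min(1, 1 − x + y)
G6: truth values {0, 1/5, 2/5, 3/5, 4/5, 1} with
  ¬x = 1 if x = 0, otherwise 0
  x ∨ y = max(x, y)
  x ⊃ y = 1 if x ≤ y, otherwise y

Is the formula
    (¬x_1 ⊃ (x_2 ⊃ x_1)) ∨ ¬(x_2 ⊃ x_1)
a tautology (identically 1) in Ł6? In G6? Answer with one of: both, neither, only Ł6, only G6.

only G6

In Ł6: at x_1 = 0, x_2 = 1/5 the value is 4/5 — not a tautology.
In G6: every assignment gives 1 — tautology.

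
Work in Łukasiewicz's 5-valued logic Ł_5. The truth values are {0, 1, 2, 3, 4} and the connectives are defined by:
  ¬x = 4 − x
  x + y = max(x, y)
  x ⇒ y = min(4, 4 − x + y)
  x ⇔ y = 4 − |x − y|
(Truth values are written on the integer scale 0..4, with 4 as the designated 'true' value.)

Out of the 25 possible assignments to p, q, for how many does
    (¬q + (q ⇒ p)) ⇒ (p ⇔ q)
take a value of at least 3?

value 4: 15 assignments (counts)
value 3: 4 assignments (counts)
value 2: 3 assignments
value 1: 2 assignments
value 0: 1 assignment
So 19 of the 25 assignments meet the threshold.

19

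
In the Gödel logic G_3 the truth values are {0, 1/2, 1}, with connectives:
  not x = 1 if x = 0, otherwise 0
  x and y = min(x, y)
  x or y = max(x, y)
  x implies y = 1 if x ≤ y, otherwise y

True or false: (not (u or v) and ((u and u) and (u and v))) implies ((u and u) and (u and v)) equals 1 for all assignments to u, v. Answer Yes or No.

u = 0, v = 0 ↦ 1
u = 0, v = 1/2 ↦ 1
u = 0, v = 1 ↦ 1
u = 1/2, v = 0 ↦ 1
u = 1/2, v = 1/2 ↦ 1
u = 1/2, v = 1 ↦ 1
u = 1, v = 0 ↦ 1
u = 1, v = 1/2 ↦ 1
u = 1, v = 1 ↦ 1
Every assignment gives a value ≥ 1.

Yes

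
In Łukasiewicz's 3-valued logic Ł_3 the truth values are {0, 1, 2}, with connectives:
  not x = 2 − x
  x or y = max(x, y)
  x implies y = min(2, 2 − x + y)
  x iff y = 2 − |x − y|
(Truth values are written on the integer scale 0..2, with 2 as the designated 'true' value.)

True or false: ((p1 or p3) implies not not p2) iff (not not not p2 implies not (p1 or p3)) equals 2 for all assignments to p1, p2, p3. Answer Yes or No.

At p1 = 1, p2 = 2, p3 = 0, for instance:
p1 or p3 = 1 or 0 = 1
not p2 = not 2 = 0
not not p2 = not 0 = 2
(p1 or p3) implies not not p2 = 1 implies 2 = 2
not not not p2 = not 2 = 0
not (p1 or p3) = not 1 = 1
not not not p2 implies not (p1 or p3) = 0 implies 1 = 2
((p1 or p3) implies not not p2) iff (not not not p2 implies not (p1 or p3)) = 2 iff 2 = 2
and checking the remaining 26 assignments likewise gives ≥ 2 in every case.

Yes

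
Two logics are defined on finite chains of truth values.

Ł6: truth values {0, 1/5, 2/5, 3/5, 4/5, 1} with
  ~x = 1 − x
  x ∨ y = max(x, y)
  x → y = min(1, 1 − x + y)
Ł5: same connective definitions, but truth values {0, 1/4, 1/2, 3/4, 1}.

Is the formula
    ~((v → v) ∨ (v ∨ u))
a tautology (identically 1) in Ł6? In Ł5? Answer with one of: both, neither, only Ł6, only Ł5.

neither

In Ł6: at u = 0, v = 0 the value is 0 — not a tautology.
In Ł5: at u = 0, v = 0 the value is 0 — not a tautology.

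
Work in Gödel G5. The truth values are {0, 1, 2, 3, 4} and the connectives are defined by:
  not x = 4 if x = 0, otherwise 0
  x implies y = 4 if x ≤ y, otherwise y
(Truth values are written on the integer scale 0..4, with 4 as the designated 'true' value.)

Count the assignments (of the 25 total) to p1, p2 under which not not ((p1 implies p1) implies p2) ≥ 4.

20

value 4: 20 assignments (counts)
value 0: 5 assignments
So 20 of the 25 assignments meet the threshold.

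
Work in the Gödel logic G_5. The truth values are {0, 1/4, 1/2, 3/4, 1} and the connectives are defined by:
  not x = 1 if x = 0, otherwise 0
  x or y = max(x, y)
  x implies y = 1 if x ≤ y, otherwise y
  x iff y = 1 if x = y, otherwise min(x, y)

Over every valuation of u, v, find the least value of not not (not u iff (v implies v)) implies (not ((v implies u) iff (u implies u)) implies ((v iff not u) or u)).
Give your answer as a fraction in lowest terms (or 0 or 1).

1/4

Take u = 0, v = 1/4:
not u = not 0 = 1
v implies v = 1/4 implies 1/4 = 1
not u iff (v implies v) = 1 iff 1 = 1
not (not u iff (v implies v)) = not 1 = 0
not not (not u iff (v implies v)) = not 0 = 1
v implies u = 1/4 implies 0 = 0
u implies u = 0 implies 0 = 1
(v implies u) iff (u implies u) = 0 iff 1 = 0
not ((v implies u) iff (u implies u)) = not 0 = 1
not u = not 0 = 1
v iff not u = 1/4 iff 1 = 1/4
(v iff not u) or u = 1/4 or 0 = 1/4
not ((v implies u) iff (u implies u)) implies ((v iff not u) or u) = 1 implies 1/4 = 1/4
not not (not u iff (v implies v)) implies (not ((v implies u) iff (u implies u)) implies ((v iff not u) or u)) = 1 implies 1/4 = 1/4
No assignment yields a value below 1/4, so this is the minimum.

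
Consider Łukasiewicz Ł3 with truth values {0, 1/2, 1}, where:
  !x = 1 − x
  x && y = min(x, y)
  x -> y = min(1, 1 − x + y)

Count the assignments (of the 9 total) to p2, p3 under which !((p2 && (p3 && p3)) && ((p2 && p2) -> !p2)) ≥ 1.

7

p2 = 0, p3 = 0 ↦ 1  ≥
p2 = 0, p3 = 1/2 ↦ 1  ≥
p2 = 0, p3 = 1 ↦ 1  ≥
p2 = 1/2, p3 = 0 ↦ 1  ≥
p2 = 1/2, p3 = 1/2 ↦ 1/2  <
p2 = 1/2, p3 = 1 ↦ 1/2  <
p2 = 1, p3 = 0 ↦ 1  ≥
p2 = 1, p3 = 1/2 ↦ 1  ≥
p2 = 1, p3 = 1 ↦ 1  ≥
So 7 of the 9 assignments meet the threshold.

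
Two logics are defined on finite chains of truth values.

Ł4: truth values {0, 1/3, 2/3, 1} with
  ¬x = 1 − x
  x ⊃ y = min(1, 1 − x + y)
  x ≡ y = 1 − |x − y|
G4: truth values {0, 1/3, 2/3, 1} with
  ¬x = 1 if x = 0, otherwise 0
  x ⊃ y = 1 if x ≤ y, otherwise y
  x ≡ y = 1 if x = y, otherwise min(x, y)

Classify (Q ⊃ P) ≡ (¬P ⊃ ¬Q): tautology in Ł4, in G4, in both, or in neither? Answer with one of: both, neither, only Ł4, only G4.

In Ł4: every assignment gives 1 — tautology.
In G4: at P = 1/3, Q = 2/3 the value is 1/3 — not a tautology.

only Ł4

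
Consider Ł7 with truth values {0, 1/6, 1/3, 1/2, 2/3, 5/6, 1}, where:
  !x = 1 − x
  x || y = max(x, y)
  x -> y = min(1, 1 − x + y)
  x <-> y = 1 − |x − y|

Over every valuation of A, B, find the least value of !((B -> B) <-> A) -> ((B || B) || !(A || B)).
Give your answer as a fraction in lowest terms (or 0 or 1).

1/2

Take A = 0, B = 1/2:
B -> B = 1/2 -> 1/2 = 1
(B -> B) <-> A = 1 <-> 0 = 0
!((B -> B) <-> A) = !0 = 1
B || B = 1/2 || 1/2 = 1/2
A || B = 0 || 1/2 = 1/2
!(A || B) = !1/2 = 1/2
(B || B) || !(A || B) = 1/2 || 1/2 = 1/2
!((B -> B) <-> A) -> ((B || B) || !(A || B)) = 1 -> 1/2 = 1/2
No assignment yields a value below 1/2, so this is the minimum.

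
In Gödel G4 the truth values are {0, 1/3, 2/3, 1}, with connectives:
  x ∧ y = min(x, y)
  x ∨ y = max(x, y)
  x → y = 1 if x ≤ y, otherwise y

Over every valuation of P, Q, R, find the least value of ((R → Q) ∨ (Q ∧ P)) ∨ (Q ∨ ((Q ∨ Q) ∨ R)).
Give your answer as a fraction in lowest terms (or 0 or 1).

Take P = 0, Q = 0, R = 1/3:
R → Q = 1/3 → 0 = 0
Q ∧ P = 0 ∧ 0 = 0
(R → Q) ∨ (Q ∧ P) = 0 ∨ 0 = 0
Q ∨ Q = 0 ∨ 0 = 0
(Q ∨ Q) ∨ R = 0 ∨ 1/3 = 1/3
Q ∨ ((Q ∨ Q) ∨ R) = 0 ∨ 1/3 = 1/3
((R → Q) ∨ (Q ∧ P)) ∨ (Q ∨ ((Q ∨ Q) ∨ R)) = 0 ∨ 1/3 = 1/3
No assignment yields a value below 1/3, so this is the minimum.

1/3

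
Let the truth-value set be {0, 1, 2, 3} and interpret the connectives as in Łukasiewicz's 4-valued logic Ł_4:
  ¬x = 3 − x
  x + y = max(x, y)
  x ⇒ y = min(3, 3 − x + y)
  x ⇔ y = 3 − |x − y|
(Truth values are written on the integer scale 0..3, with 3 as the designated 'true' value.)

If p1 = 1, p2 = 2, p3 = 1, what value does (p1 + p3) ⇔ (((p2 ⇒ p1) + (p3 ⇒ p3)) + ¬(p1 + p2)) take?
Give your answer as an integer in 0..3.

p1 + p3 = 1 + 1 = 1
p2 ⇒ p1 = 2 ⇒ 1 = 2
p3 ⇒ p3 = 1 ⇒ 1 = 3
(p2 ⇒ p1) + (p3 ⇒ p3) = 2 + 3 = 3
p1 + p2 = 1 + 2 = 2
¬(p1 + p2) = ¬2 = 1
((p2 ⇒ p1) + (p3 ⇒ p3)) + ¬(p1 + p2) = 3 + 1 = 3
(p1 + p3) ⇔ (((p2 ⇒ p1) + (p3 ⇒ p3)) + ¬(p1 + p2)) = 1 ⇔ 3 = 1

1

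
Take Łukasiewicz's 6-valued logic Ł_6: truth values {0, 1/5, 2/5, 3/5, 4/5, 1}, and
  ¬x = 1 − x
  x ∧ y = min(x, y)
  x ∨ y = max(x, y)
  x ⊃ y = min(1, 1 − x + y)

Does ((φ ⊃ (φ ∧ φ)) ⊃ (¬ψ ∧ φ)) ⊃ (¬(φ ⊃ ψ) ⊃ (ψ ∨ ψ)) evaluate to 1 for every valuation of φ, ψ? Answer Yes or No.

No

Counterexample: take φ = 3/5, ψ = 0.
φ ∧ φ = 3/5 ∧ 3/5 = 3/5
φ ⊃ (φ ∧ φ) = 3/5 ⊃ 3/5 = 1
¬ψ = ¬0 = 1
¬ψ ∧ φ = 1 ∧ 3/5 = 3/5
(φ ⊃ (φ ∧ φ)) ⊃ (¬ψ ∧ φ) = 1 ⊃ 3/5 = 3/5
φ ⊃ ψ = 3/5 ⊃ 0 = 2/5
¬(φ ⊃ ψ) = ¬2/5 = 3/5
ψ ∨ ψ = 0 ∨ 0 = 0
¬(φ ⊃ ψ) ⊃ (ψ ∨ ψ) = 3/5 ⊃ 0 = 2/5
((φ ⊃ (φ ∧ φ)) ⊃ (¬ψ ∧ φ)) ⊃ (¬(φ ⊃ ψ) ⊃ (ψ ∨ ψ)) = 3/5 ⊃ 2/5 = 4/5
This gives 4/5 ≠ 1.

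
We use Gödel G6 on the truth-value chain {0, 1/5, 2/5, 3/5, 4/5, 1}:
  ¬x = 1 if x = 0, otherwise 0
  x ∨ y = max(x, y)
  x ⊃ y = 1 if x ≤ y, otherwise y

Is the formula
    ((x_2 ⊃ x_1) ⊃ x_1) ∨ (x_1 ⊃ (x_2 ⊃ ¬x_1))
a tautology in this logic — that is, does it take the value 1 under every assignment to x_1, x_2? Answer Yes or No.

Counterexample: take x_1 = 1/5, x_2 = 1/5.
x_2 ⊃ x_1 = 1/5 ⊃ 1/5 = 1
(x_2 ⊃ x_1) ⊃ x_1 = 1 ⊃ 1/5 = 1/5
¬x_1 = ¬1/5 = 0
x_2 ⊃ ¬x_1 = 1/5 ⊃ 0 = 0
x_1 ⊃ (x_2 ⊃ ¬x_1) = 1/5 ⊃ 0 = 0
((x_2 ⊃ x_1) ⊃ x_1) ∨ (x_1 ⊃ (x_2 ⊃ ¬x_1)) = 1/5 ∨ 0 = 1/5
This gives 1/5 ≠ 1.

No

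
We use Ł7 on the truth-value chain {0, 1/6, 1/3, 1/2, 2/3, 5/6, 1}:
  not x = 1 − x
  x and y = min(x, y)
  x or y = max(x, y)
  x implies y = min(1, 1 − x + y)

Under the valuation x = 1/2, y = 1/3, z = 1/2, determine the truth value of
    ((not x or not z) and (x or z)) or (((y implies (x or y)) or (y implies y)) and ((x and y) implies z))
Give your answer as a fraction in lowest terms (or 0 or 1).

not x = not 1/2 = 1/2
not z = not 1/2 = 1/2
not x or not z = 1/2 or 1/2 = 1/2
x or z = 1/2 or 1/2 = 1/2
(not x or not z) and (x or z) = 1/2 and 1/2 = 1/2
x or y = 1/2 or 1/3 = 1/2
y implies (x or y) = 1/3 implies 1/2 = 1
y implies y = 1/3 implies 1/3 = 1
(y implies (x or y)) or (y implies y) = 1 or 1 = 1
x and y = 1/2 and 1/3 = 1/3
(x and y) implies z = 1/3 implies 1/2 = 1
((y implies (x or y)) or (y implies y)) and ((x and y) implies z) = 1 and 1 = 1
((not x or not z) and (x or z)) or (((y implies (x or y)) or (y implies y)) and ((x and y) implies z)) = 1/2 or 1 = 1

1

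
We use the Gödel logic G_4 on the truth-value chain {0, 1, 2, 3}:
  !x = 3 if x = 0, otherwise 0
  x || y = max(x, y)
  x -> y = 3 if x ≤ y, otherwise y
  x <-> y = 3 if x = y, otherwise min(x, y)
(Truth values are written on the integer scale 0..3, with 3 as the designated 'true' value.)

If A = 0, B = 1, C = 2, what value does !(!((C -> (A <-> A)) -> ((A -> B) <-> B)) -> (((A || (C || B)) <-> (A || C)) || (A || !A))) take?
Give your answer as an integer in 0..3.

0

A <-> A = 0 <-> 0 = 3
C -> (A <-> A) = 2 -> 3 = 3
A -> B = 0 -> 1 = 3
(A -> B) <-> B = 3 <-> 1 = 1
(C -> (A <-> A)) -> ((A -> B) <-> B) = 3 -> 1 = 1
!((C -> (A <-> A)) -> ((A -> B) <-> B)) = !1 = 0
C || B = 2 || 1 = 2
A || (C || B) = 0 || 2 = 2
A || C = 0 || 2 = 2
(A || (C || B)) <-> (A || C) = 2 <-> 2 = 3
!A = !0 = 3
A || !A = 0 || 3 = 3
((A || (C || B)) <-> (A || C)) || (A || !A) = 3 || 3 = 3
!((C -> (A <-> A)) -> ((A -> B) <-> B)) -> (((A || (C || B)) <-> (A || C)) || (A || !A)) = 0 -> 3 = 3
!(!((C -> (A <-> A)) -> ((A -> B) <-> B)) -> (((A || (C || B)) <-> (A || C)) || (A || !A))) = !3 = 0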